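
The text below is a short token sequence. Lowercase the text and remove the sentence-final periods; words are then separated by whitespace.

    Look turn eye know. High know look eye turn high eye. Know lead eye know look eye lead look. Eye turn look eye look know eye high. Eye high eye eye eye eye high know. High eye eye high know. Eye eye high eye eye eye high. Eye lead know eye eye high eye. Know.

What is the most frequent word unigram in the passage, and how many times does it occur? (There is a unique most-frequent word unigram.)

"eye", 24 times

Unigram frequencies (highest first):
  eye: 24
  high: 10
  know: 9
  look: 6
  turn: 3
  lead: 3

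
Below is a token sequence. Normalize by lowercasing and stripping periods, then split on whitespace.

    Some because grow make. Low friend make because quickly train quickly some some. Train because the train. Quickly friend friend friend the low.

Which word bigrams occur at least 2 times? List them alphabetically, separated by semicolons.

friend friend; train quickly

Bigram counts meeting the condition (at least 2 times):
  friend friend: 2
  train quickly: 2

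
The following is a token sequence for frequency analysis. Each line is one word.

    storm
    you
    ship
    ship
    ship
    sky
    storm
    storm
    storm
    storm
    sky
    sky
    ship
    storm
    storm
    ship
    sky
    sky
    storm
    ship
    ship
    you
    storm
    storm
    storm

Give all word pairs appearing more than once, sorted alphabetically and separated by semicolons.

ship ship; ship sky; sky sky; sky storm; storm ship; storm storm

Bigram counts meeting the condition (more than once):
  ship ship: 3
  ship sky: 2
  sky sky: 2
  sky storm: 2
  storm ship: 2
  storm storm: 6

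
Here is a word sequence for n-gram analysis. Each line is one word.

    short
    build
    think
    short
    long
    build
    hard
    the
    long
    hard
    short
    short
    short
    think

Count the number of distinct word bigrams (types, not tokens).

14 tokens → 13 bigram windows in total.
Repeated bigrams (each contributes count−1 duplicates):
  short short: 2
1 duplicate windows → 13 − 1 = 12 distinct.

12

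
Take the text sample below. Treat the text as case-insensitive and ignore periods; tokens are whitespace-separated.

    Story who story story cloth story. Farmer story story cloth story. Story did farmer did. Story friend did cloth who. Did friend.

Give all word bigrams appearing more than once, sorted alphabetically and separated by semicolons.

cloth story; story cloth; story story

Bigram counts meeting the condition (more than once):
  cloth story: 2
  story cloth: 2
  story story: 3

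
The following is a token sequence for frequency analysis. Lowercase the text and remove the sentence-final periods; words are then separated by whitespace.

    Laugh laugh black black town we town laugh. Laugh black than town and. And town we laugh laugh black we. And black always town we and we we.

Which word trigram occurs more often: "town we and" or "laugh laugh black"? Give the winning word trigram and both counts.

"town we and": 1 occurrence
"laugh laugh black": 3 occurrences

"laugh laugh black" (3 vs 1)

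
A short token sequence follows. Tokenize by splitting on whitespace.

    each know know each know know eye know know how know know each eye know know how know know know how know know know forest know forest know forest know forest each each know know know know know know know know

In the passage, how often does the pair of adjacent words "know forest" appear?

4

Scanning the 40 overlapping bigram windows for "know forest":
  position 24–25: know forest
  position 26–27: know forest
  position 28–29: know forest
  position 30–31: know forest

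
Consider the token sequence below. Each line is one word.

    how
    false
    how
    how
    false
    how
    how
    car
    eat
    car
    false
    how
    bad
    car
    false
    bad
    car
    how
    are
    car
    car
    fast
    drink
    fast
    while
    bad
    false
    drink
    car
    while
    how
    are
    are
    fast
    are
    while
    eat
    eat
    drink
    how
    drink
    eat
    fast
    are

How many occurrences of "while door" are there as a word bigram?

0

Scanning the 43 overlapping bigram windows for "while door":
  (none found)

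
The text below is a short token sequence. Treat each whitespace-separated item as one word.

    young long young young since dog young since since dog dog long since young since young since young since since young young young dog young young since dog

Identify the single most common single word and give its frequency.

"young", 12 times

Unigram frequencies (highest first):
  young: 12
  since: 9
  dog: 5
  long: 2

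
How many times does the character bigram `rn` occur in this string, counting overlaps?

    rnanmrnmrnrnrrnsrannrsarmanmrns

6

Sliding a length-2 window over the 31 characters (30 positions):
  position 1–2: rn
  position 6–7: rn
  position 9–10: rn
  position 11–12: rn
  position 14–15: rn
  position 29–30: rn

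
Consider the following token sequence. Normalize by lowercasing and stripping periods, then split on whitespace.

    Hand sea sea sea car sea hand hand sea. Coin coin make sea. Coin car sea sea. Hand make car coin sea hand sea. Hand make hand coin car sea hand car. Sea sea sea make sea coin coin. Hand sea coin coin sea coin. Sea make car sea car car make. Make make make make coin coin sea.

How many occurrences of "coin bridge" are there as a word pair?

0

Scanning the 58 overlapping bigram windows for "coin bridge":
  (none found)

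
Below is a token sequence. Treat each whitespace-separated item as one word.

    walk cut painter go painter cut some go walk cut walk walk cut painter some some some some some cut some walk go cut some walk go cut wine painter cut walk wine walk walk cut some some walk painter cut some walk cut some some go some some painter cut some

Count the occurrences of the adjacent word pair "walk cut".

Scanning the 51 overlapping bigram windows for "walk cut":
  position 1–2: walk cut
  position 9–10: walk cut
  position 12–13: walk cut
  position 35–36: walk cut
  position 43–44: walk cut

5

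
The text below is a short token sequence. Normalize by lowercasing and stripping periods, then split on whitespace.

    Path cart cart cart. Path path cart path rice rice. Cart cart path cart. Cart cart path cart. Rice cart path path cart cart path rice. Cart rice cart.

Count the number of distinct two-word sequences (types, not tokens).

8

29 tokens → 28 bigram windows in total.
Repeated bigrams (each contributes count−1 duplicates):
  cart cart: 6
  cart path: 6
  path cart: 5
  rice cart: 4
  cart rice: 2
  path path: 2
  path rice: 2
20 duplicate windows → 28 − 20 = 8 distinct.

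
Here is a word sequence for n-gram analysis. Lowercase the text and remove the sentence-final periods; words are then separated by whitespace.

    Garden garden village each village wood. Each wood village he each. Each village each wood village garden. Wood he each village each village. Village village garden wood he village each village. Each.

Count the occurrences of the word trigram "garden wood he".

2

Scanning the 30 overlapping trigram windows for "garden wood he":
  position 17–19: garden wood he
  position 26–28: garden wood he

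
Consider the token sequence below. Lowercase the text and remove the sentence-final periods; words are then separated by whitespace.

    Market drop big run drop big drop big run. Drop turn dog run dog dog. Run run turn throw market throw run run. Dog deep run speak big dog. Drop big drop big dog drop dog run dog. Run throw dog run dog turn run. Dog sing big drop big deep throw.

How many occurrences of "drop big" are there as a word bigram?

Scanning the 51 overlapping bigram windows for "drop big":
  position 2–3: drop big
  position 5–6: drop big
  position 7–8: drop big
  position 30–31: drop big
  position 32–33: drop big
  position 49–50: drop big

6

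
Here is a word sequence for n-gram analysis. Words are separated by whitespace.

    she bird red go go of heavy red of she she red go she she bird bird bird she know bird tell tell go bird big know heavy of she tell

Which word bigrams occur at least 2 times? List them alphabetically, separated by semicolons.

bird bird; of she; red go; she bird; she she

Bigram counts meeting the condition (at least 2 times):
  bird bird: 2
  of she: 2
  red go: 2
  she bird: 2
  she she: 2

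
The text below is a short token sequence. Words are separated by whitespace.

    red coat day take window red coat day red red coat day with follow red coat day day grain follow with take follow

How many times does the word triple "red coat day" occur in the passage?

Scanning the 21 overlapping trigram windows for "red coat day":
  position 1–3: red coat day
  position 6–8: red coat day
  position 10–12: red coat day
  position 15–17: red coat day

4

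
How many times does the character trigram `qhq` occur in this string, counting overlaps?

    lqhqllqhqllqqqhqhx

Sliding a length-3 window over the 18 characters (16 positions):
  position 2–4: qhq
  position 7–9: qhq
  position 14–16: qhq

3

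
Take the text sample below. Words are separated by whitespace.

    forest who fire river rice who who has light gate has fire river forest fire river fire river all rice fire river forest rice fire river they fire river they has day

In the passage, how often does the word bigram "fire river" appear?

Scanning the 31 overlapping bigram windows for "fire river":
  position 3–4: fire river
  position 12–13: fire river
  position 15–16: fire river
  position 17–18: fire river
  position 21–22: fire river
  position 25–26: fire river
  position 28–29: fire river

7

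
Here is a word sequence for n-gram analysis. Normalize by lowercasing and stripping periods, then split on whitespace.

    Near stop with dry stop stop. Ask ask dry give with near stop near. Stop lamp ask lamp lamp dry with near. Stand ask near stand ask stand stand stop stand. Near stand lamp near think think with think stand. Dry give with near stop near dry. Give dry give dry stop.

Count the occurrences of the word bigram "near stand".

Scanning the 51 overlapping bigram windows for "near stand":
  position 22–23: near stand
  position 25–26: near stand
  position 32–33: near stand

3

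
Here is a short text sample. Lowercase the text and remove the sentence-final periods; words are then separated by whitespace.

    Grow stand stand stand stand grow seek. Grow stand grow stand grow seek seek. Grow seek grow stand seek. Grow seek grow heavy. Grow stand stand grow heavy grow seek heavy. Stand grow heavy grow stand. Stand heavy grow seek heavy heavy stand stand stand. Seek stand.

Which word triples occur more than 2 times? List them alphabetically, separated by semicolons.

Trigram counts meeting the condition (more than 2 times):
  grow heavy grow: 3
  grow seek grow: 3
  grow stand stand: 3
  stand stand stand: 3

grow heavy grow; grow seek grow; grow stand stand; stand stand stand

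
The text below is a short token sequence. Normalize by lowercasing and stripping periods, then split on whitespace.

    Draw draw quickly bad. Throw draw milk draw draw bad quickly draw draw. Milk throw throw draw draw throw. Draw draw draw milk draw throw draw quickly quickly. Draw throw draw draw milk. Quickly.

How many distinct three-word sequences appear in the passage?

25

34 tokens → 32 trigram windows in total.
Repeated trigrams (each contributes count−1 duplicates):
  draw draw milk: 3
  draw throw draw: 3
  throw draw draw: 3
  draw milk draw: 2
7 duplicate windows → 32 − 7 = 25 distinct.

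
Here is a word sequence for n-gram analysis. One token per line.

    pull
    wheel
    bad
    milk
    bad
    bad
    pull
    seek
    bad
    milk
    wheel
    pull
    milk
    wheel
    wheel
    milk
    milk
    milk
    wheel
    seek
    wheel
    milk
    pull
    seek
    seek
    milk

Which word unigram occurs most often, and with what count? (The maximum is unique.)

"milk", 8 times

Unigram frequencies (highest first):
  milk: 8
  wheel: 6
  pull: 4
  bad: 4
  seek: 4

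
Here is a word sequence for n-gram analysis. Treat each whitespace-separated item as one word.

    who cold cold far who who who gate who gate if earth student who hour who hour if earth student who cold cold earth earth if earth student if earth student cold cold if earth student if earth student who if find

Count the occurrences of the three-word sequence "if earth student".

Scanning the 40 overlapping trigram windows for "if earth student":
  position 11–13: if earth student
  position 18–20: if earth student
  position 26–28: if earth student
  position 29–31: if earth student
  position 34–36: if earth student
  position 37–39: if earth student

6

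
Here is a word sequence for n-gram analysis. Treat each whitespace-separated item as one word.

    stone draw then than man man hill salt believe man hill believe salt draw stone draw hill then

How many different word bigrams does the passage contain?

18 tokens → 17 bigram windows in total.
Repeated bigrams (each contributes count−1 duplicates):
  man hill: 2
  stone draw: 2
2 duplicate windows → 17 − 2 = 15 distinct.

15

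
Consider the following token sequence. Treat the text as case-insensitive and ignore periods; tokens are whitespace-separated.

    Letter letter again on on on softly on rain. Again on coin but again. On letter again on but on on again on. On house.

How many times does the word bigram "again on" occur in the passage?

5

Scanning the 24 overlapping bigram windows for "again on":
  position 3–4: again on
  position 10–11: again on
  position 14–15: again on
  position 17–18: again on
  position 22–23: again on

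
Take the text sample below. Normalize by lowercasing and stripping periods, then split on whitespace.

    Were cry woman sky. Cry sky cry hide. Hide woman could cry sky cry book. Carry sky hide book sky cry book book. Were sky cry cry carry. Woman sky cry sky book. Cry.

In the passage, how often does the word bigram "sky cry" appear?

Scanning the 33 overlapping bigram windows for "sky cry":
  position 4–5: sky cry
  position 6–7: sky cry
  position 13–14: sky cry
  position 20–21: sky cry
  position 25–26: sky cry
  position 30–31: sky cry

6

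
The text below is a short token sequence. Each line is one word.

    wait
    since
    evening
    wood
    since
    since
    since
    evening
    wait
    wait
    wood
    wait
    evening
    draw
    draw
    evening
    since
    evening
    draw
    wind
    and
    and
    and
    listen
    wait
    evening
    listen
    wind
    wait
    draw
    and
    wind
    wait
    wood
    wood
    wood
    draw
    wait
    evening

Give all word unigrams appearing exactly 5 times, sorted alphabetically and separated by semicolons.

Unigram counts meeting the condition (exactly 5 times):
  draw: 5
  since: 5
  wood: 5

draw; since; wood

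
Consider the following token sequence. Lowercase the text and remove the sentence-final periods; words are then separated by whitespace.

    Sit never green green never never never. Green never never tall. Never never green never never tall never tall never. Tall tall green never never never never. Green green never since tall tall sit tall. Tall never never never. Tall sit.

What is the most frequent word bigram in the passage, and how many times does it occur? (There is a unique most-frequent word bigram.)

Bigram frequencies (highest first):
  never never: 10
  green never: 5
  never tall: 5
  never green: 4
  tall never: 4
  tall tall: 3
  … (7 more, each ≤ 2)

"never never", 10 times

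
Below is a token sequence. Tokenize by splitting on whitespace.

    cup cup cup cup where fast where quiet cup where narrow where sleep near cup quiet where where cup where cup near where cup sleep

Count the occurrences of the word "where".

Scanning the 25 tokens for "where":
  position 5: where
  position 7: where
  position 10: where
  position 12: where
  position 17: where
  position 18: where
  position 20: where
  position 23: where

8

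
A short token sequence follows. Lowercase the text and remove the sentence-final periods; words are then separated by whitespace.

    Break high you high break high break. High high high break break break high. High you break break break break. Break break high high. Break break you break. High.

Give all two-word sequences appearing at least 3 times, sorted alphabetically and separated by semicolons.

Bigram counts meeting the condition (at least 3 times):
  break break: 8
  break high: 6
  high break: 4
  high high: 4

break break; break high; high break; high high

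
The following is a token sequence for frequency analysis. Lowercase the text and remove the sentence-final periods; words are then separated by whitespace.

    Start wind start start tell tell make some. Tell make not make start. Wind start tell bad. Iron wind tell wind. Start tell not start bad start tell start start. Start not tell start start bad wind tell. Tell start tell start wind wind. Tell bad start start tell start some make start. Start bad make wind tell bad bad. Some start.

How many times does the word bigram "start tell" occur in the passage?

6

Scanning the 61 overlapping bigram windows for "start tell":
  position 4–5: start tell
  position 15–16: start tell
  position 22–23: start tell
  position 27–28: start tell
  position 40–41: start tell
  position 48–49: start tell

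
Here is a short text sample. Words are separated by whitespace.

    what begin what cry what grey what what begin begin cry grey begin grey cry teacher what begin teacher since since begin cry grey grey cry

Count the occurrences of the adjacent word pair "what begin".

3

Scanning the 25 overlapping bigram windows for "what begin":
  position 1–2: what begin
  position 8–9: what begin
  position 17–18: what begin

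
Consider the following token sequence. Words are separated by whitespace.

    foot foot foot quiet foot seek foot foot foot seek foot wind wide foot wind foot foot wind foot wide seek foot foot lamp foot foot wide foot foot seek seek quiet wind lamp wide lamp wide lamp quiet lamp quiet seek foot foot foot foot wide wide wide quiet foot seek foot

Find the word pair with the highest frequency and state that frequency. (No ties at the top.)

Bigram frequencies (highest first):
  foot foot: 11
  seek foot: 5
  foot seek: 4
  foot wind: 3
  foot wide: 3
  quiet foot: 2
  … (18 more, each ≤ 2)

"foot foot", 11 times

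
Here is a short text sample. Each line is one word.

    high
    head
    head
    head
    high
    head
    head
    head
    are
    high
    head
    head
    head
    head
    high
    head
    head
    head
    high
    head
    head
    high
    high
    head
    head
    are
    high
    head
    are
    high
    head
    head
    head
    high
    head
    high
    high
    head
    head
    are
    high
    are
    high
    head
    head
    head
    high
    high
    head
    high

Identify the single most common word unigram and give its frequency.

"head", 28 times

Unigram frequencies (highest first):
  head: 28
  high: 17
  are: 5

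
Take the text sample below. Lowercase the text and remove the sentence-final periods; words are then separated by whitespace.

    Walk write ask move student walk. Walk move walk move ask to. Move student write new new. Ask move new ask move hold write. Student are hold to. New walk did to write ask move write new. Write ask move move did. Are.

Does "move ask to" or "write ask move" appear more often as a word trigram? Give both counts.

"write ask move" (3 vs 1)

"move ask to": 1 occurrence
"write ask move": 3 occurrences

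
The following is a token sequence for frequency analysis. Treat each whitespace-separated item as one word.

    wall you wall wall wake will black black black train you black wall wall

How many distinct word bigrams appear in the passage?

11

14 tokens → 13 bigram windows in total.
Repeated bigrams (each contributes count−1 duplicates):
  black black: 2
  wall wall: 2
2 duplicate windows → 13 − 2 = 11 distinct.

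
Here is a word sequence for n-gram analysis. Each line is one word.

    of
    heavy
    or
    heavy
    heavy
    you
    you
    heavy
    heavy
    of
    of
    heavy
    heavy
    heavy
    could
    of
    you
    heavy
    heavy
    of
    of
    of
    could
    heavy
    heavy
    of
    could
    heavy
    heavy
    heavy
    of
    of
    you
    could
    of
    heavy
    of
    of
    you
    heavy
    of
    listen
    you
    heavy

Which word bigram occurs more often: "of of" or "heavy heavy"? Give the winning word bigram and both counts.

"of of": 5 occurrences
"heavy heavy": 8 occurrences

"heavy heavy" (8 vs 5)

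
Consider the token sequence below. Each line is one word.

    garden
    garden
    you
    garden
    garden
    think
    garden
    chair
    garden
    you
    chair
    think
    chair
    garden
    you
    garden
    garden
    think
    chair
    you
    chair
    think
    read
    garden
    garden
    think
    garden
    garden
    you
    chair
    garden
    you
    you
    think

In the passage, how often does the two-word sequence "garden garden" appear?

5

Scanning the 33 overlapping bigram windows for "garden garden":
  position 1–2: garden garden
  position 4–5: garden garden
  position 16–17: garden garden
  position 24–25: garden garden
  position 27–28: garden garden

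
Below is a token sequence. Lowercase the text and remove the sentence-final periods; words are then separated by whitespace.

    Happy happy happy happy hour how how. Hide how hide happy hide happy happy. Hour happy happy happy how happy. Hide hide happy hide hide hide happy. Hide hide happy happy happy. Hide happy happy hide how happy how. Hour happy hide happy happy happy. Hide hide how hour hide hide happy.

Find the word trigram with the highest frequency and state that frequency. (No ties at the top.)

"happy happy happy", 5 times

Trigram frequencies (highest first):
  happy happy happy: 5
  hide happy happy: 4
  happy hide hide: 4
  hide hide happy: 4
  hide happy hide: 3
  happy hide happy: 3
  … (24 more, each ≤ 3)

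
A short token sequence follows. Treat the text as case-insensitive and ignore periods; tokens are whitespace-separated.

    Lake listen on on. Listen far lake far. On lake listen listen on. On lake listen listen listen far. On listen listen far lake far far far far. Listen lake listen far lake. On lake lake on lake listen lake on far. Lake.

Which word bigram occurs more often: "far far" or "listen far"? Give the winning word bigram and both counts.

"far far": 3 occurrences
"listen far": 4 occurrences

"listen far" (4 vs 3)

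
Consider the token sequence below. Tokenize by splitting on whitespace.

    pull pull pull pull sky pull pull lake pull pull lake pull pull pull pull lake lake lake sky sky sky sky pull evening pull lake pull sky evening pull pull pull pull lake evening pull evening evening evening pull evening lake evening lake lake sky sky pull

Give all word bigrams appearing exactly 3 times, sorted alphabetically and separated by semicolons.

lake lake; lake pull; pull evening; sky pull

Bigram counts meeting the condition (exactly 3 times):
  lake lake: 3
  lake pull: 3
  pull evening: 3
  sky pull: 3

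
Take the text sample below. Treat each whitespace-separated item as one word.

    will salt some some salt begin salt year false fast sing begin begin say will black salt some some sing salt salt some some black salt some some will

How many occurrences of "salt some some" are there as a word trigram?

Scanning the 27 overlapping trigram windows for "salt some some":
  position 2–4: salt some some
  position 17–19: salt some some
  position 22–24: salt some some
  position 26–28: salt some some

4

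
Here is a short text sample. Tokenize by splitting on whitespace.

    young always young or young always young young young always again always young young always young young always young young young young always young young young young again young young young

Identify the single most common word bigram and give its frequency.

Bigram frequencies (highest first):
  young young: 12
  young always: 6
  always young: 6
  young or: 1
  or young: 1
  always again: 1
  … (3 more, each ≤ 1)

"young young", 12 times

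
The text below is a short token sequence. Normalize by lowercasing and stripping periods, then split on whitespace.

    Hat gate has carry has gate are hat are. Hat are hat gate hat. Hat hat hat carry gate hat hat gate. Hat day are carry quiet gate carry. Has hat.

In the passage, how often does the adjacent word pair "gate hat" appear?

Scanning the 30 overlapping bigram windows for "gate hat":
  position 13–14: gate hat
  position 19–20: gate hat
  position 22–23: gate hat

3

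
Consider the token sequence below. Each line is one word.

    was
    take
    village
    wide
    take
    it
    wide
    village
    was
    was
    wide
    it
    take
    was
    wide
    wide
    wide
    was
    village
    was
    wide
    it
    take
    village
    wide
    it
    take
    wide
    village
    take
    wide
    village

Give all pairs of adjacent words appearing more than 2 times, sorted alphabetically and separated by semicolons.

it take; was wide; wide it; wide village

Bigram counts meeting the condition (more than 2 times):
  it take: 3
  was wide: 3
  wide it: 3
  wide village: 3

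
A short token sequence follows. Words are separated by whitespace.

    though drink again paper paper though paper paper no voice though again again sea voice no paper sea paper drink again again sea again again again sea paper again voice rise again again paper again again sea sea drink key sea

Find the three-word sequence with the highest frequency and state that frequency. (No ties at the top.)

"again again sea", 4 times

Trigram frequencies (highest first):
  again again sea: 4
  though drink again: 1
  drink again paper: 1
  again paper paper: 1
  paper paper though: 1
  paper though paper: 1
  … (30 more, each ≤ 1)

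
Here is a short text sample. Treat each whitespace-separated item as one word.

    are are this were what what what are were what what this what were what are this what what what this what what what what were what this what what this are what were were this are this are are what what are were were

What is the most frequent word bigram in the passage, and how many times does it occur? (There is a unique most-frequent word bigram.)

Bigram frequencies (highest first):
  what what: 10
  were what: 4
  what this: 4
  this what: 4
  are this: 3
  what are: 3
  … (8 more, each ≤ 3)

"what what", 10 times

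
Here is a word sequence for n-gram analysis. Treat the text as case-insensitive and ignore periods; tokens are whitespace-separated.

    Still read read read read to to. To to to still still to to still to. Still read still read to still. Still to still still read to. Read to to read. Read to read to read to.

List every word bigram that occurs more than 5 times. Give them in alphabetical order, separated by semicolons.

Bigram counts meeting the condition (more than 5 times):
  read to: 7
  to to: 6

read to; to to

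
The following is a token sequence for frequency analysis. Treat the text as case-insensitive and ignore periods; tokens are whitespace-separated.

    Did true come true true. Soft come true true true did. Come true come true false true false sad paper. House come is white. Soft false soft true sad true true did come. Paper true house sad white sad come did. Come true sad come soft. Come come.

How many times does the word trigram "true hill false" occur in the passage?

0

Scanning the 46 overlapping trigram windows for "true hill false":
  (none found)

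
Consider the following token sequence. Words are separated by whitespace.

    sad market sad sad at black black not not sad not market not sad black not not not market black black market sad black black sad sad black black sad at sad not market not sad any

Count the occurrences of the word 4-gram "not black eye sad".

0

Scanning the 34 overlapping 4-gram windows for "not black eye sad":
  (none found)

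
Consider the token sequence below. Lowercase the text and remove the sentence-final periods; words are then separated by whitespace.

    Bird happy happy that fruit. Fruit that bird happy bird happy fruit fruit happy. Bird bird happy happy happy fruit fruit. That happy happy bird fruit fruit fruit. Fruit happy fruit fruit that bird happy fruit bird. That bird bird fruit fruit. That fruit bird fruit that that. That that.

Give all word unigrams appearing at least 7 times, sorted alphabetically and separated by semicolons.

bird; fruit; happy; that

Unigram counts meeting the condition (at least 7 times):
  bird: 11
  fruit: 17
  happy: 12
  that: 10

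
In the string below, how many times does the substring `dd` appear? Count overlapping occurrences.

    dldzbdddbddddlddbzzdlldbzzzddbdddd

10

Sliding a length-2 window over the 34 characters (33 positions):
  position 6–7: dd
  position 7–8: dd
  position 10–11: dd
  position 11–12: dd
  position 12–13: dd
  position 15–16: dd
  position 28–29: dd
  position 31–32: dd
  position 32–33: dd
  position 33–34: dd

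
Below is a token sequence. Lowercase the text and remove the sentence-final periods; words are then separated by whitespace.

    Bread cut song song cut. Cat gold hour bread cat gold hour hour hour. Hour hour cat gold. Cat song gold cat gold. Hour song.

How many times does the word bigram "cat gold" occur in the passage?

4

Scanning the 24 overlapping bigram windows for "cat gold":
  position 6–7: cat gold
  position 10–11: cat gold
  position 17–18: cat gold
  position 22–23: cat gold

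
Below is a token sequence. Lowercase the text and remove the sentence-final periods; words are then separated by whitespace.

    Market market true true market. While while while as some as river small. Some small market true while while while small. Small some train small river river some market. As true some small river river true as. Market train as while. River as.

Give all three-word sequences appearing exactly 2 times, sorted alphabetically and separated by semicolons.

Trigram counts meeting the condition (exactly 2 times):
  small river river: 2
  while while while: 2

small river river; while while while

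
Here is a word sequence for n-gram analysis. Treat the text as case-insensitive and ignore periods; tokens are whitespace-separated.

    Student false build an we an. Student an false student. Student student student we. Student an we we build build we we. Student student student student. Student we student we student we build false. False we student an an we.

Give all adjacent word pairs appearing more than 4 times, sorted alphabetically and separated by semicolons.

Bigram counts meeting the condition (more than 4 times):
  student student: 7
  we student: 5

student student; we student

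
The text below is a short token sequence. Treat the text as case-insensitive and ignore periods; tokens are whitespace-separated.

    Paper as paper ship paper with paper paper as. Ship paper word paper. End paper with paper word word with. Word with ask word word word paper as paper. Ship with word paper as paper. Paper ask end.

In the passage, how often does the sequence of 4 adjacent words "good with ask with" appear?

0

Scanning the 35 overlapping 4-gram windows for "good with ask with":
  (none found)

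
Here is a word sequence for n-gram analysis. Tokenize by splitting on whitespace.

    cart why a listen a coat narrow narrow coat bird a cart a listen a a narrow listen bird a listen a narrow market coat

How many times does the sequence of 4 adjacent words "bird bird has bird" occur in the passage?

Scanning the 22 overlapping 4-gram windows for "bird bird has bird":
  (none found)

0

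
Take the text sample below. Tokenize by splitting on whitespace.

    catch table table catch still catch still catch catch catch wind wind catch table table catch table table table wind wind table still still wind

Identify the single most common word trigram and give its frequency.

"catch table table", 3 times

Trigram frequencies (highest first):
  catch table table: 3
  table table catch: 2
  catch still catch: 2
  table catch still: 1
  still catch still: 1
  still catch catch: 1
  … (13 more, each ≤ 1)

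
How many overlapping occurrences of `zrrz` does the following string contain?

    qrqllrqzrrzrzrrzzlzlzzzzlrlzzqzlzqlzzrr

2

Sliding a length-4 window over the 39 characters (36 positions):
  position 8–11: zrrz
  position 13–16: zrrz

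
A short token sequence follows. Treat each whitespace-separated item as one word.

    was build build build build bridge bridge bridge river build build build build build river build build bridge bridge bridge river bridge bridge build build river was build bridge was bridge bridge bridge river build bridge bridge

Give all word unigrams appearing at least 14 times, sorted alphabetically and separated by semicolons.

bridge; build

Unigram counts meeting the condition (at least 14 times):
  bridge: 14
  build: 15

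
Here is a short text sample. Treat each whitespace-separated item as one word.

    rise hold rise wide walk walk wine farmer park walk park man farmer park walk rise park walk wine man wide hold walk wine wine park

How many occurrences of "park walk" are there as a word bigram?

Scanning the 25 overlapping bigram windows for "park walk":
  position 9–10: park walk
  position 14–15: park walk
  position 17–18: park walk

3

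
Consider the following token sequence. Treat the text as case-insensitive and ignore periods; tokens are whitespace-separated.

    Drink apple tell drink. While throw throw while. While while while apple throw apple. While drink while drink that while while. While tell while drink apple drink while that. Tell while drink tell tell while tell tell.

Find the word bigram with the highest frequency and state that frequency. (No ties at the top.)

"while while", 5 times

Bigram frequencies (highest first):
  while while: 5
  while drink: 4
  drink while: 3
  tell while: 3
  drink apple: 2
  while tell: 2
  … (16 more, each ≤ 2)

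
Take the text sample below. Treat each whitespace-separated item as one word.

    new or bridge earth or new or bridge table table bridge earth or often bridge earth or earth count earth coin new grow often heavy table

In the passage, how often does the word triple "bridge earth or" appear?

3

Scanning the 24 overlapping trigram windows for "bridge earth or":
  position 3–5: bridge earth or
  position 11–13: bridge earth or
  position 15–17: bridge earth or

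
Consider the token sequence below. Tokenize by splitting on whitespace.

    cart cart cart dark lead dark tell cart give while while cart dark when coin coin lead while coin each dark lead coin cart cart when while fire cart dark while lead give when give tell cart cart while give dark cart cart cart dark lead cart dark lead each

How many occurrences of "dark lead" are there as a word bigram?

Scanning the 49 overlapping bigram windows for "dark lead":
  position 4–5: dark lead
  position 21–22: dark lead
  position 45–46: dark lead
  position 48–49: dark lead

4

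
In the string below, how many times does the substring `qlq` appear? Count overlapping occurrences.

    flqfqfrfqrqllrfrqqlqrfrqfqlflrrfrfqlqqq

2

Sliding a length-3 window over the 39 characters (37 positions):
  position 18–20: qlq
  position 35–37: qlq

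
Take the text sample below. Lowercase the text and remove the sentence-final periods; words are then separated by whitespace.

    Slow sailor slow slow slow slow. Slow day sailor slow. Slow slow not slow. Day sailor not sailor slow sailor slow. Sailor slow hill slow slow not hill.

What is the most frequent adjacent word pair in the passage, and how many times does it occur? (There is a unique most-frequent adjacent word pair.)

"slow slow", 7 times

Bigram frequencies (highest first):
  slow slow: 7
  sailor slow: 5
  slow sailor: 3
  slow day: 2
  day sailor: 2
  slow not: 2
  … (6 more, each ≤ 1)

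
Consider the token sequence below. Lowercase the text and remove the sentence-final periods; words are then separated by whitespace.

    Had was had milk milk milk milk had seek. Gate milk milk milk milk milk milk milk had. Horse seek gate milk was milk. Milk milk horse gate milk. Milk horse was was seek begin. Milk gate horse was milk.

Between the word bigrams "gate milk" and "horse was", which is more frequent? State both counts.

"gate milk" (3 vs 2)

"gate milk": 3 occurrences
"horse was": 2 occurrences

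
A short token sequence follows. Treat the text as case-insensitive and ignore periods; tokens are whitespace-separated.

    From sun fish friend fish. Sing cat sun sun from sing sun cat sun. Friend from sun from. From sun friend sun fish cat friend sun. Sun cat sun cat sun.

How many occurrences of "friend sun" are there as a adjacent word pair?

Scanning the 30 overlapping bigram windows for "friend sun":
  position 21–22: friend sun
  position 25–26: friend sun

2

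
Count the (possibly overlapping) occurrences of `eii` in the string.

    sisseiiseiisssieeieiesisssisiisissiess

Sliding a length-3 window over the 38 characters (36 positions):
  position 5–7: eii
  position 9–11: eii

2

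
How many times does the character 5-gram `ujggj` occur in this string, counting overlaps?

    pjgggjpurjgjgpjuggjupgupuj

Sliding a length-5 window over the 26 characters (22 positions):
  (no match at any position)

0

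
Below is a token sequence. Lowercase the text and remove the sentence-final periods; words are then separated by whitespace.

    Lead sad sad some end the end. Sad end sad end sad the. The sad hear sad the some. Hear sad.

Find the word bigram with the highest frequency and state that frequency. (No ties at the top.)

"end sad", 3 times

Bigram frequencies (highest first):
  end sad: 3
  sad end: 2
  sad the: 2
  hear sad: 2
  lead sad: 1
  sad sad: 1
  … (9 more, each ≤ 1)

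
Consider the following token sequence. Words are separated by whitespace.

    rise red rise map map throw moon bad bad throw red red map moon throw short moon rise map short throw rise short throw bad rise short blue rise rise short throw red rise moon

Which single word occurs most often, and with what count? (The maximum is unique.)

"rise", 8 times

Unigram frequencies (highest first):
  rise: 8
  throw: 6
  short: 5
  red: 4
  map: 4
  moon: 4
  … (2 more, each ≤ 3)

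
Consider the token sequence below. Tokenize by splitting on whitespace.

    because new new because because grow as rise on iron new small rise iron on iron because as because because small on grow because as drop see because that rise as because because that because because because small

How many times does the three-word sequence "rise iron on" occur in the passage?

1

Scanning the 36 overlapping trigram windows for "rise iron on":
  position 13–15: rise iron on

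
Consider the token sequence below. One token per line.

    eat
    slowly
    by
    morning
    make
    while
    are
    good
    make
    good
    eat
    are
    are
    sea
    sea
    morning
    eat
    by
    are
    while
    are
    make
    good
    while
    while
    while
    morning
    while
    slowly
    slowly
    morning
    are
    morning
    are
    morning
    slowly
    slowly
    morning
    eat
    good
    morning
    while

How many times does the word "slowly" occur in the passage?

Scanning the 42 tokens for "slowly":
  position 2: slowly
  position 29: slowly
  position 30: slowly
  position 36: slowly
  position 37: slowly

5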